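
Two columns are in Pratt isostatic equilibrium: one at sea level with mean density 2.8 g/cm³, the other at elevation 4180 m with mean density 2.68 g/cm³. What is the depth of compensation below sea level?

ρ_ref D = ρ (D + h) → D (ρ_ref − ρ) = ρ h.
D = ρ h/(ρ_ref − ρ) = 2.68 × 4180 m/(2.8 − 2.68) = 93400 m.

93400 m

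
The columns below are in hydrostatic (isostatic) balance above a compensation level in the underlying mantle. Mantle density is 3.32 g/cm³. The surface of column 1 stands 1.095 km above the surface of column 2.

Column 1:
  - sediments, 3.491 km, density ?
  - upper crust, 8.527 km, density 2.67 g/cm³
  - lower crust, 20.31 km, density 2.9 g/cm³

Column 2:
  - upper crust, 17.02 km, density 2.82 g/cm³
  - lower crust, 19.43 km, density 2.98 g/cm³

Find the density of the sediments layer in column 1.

Take the compensation level at the base of the deeper column (depth z_c below the surface of column 1) and equate Σ ρ_i t_i down to z_c; mantle fills any gap and the z_c terms cancel.
Column 1: 3.491×ρ + 8.527×2.67 + 20.31×2.9 + (z_c − 32.328)×3.32
Column 2: 1.095×0 + 17.02×2.82 + 19.43×2.98 + (z_c − 1.095 − 36.45)×3.32
The z_c×3.32 term appears on both sides and cancels. Collect the known terms of each column as K = Σ(ρt)_known − 3.32 × (depth of known layers): K_1 = 81.66609 − 3.32×32.328 = −25.66287; K_2 = 105.8978 − 3.32×(1.095 + 36.45) = −18.7516.
Balance: K_1 + 3.491×ρ = K_2, so ρ = (K_2 − K_1)/3.491 = 6.91127/3.491 = 1.98 g/cm³.

1.98 g/cm³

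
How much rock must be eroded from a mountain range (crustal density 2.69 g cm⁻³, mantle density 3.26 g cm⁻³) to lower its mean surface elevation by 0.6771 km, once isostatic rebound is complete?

Net drop Δ = e − u = e − e ρ_c/ρ_m = e (ρ_m − ρ_c)/ρ_m.
e = Δ ρ_m/(ρ_m − ρ_c) = 0.6771 km × 3.26/0.57 = 3.87 km.

3.87 km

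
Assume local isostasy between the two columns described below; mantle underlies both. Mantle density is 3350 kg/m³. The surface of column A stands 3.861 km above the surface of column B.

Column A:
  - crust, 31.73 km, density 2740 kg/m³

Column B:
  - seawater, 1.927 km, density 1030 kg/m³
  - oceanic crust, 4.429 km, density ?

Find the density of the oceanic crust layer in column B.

2910 kg/m³

Take the compensation level at the base of the deeper column (depth z_c below the surface of column A) and equate Σ ρ_i t_i down to z_c; mantle fills any gap and the z_c terms cancel.
Column A: 31.73×2740 + (z_c − 31.73)×3350
Column B: 3.861×0 + 1.927×1030 + 4.429×ρ + (z_c − 3.861 − 6.356)×3350
The z_c×3350 term appears on both sides and cancels. Collect the known terms of each column as K = Σ(ρt)_known − 3350 × (depth of known layers): K_A = 86940.2 − 3350×31.73 = −19355.3; K_B = 1984.81 − 3350×(3.861 + 6.356) = −32242.14.
Balance: K_A = K_B + 4.429×ρ, so ρ = (K_A − K_B)/4.429 = 12886.8/4.429 = 2910 kg/m³.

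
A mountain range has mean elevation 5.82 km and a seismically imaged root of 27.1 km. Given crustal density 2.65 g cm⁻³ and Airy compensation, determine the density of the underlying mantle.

Airy balance: ρ_c h = (ρ_m − ρ_c) r → ρ_m = ρ_c (1 + h/r).
ρ_m = 2.65 × (1 + 5.82 km/27.1 km) = 3.22 g cm⁻³.

3.22 g cm⁻³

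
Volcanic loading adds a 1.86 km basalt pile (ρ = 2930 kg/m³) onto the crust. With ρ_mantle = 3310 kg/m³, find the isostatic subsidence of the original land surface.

1.65 km

Subaerial loading: s = t ρ_load / ρ_m.
s = 1.86 km × 2930/3310 = 1.65 km.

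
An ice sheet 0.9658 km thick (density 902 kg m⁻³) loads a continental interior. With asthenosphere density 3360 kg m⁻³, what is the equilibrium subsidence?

Equating mass per unit area of the two columns: the ice load ρ_ice t is balanced by mantle displaced below, ρ_m s.
s = t ρ_ice / ρ_m = 0.9658 km × 902/3360 = 0.259 km.

0.259 km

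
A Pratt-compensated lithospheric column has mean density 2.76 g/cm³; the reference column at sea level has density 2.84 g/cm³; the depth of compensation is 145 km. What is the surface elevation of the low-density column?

ρ_ref D = ρ (D + h) → h = D (ρ_ref − ρ)/ρ.
h = 145 km × (2.84 − 2.76)/2.76 = 4.2 km.

4.2 km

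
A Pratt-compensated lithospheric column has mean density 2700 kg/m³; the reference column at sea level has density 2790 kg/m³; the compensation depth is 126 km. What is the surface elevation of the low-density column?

4.2 km

ρ_ref D = ρ (D + h) → h = D (ρ_ref − ρ)/ρ.
h = 126 km × (2790 − 2700)/2700 = 4.2 km.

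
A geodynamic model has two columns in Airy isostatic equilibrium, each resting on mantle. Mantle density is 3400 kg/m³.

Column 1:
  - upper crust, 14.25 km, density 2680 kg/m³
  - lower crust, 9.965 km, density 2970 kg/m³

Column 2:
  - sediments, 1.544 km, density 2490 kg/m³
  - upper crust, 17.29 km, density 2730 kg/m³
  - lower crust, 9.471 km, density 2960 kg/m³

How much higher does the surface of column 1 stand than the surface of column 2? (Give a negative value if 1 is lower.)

For any compensation level in the mantle, the mantle terms cancel and isostasy reduces to e = (Σt_1 − Σt_2) − (Σ(ρt)_1 − Σ(ρt)_2) / ρ_m.
Σt_1 = 24.215 km; Σt_2 = 28.305 km; Σ(ρt)_1 = 67786.05; Σ(ρt)_2 = 79080.42 (in km·kg/m³).
e = (24.215 − 28.305) − (67786.05 − 79080.42) / 3400 = −0.768 km.

−0.768 km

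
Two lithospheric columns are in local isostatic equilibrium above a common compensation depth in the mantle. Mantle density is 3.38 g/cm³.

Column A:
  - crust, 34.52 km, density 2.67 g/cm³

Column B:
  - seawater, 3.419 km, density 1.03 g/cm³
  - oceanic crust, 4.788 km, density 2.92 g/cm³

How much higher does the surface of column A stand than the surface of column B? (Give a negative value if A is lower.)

For any compensation level in the mantle, the mantle terms cancel and isostasy reduces to e = (Σt_A − Σt_B) − (Σ(ρt)_A − Σ(ρt)_B) / ρ_m.
Σt_A = 34.52 km; Σt_B = 8.207 km; Σ(ρt)_A = 92.1684; Σ(ρt)_B = 17.50253 (in km·g/cm³).
e = (34.52 − 8.207) − (92.1684 − 17.50253) / 3.38 = 4.22 km.

4.22 km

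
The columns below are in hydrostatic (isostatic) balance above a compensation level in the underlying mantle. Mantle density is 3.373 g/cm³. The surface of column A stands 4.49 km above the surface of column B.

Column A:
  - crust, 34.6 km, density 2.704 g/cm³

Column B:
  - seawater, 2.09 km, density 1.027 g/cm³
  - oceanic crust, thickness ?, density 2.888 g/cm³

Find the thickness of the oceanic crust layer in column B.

6.39 km

Take the compensation level at the base of the deeper column (depth z_c below the surface of column A) and equate Σ ρ_i t_i down to z_c; mantle fills any gap and the z_c terms cancel.
Column A: 34.6×2.704 + (z_c − 34.6)×3.373
Column B: 4.49×0 + 2.09×1.027 + x×2.888 + (z_c − 4.49 − 2.09 − x)×3.373
The z_c×3.373 term appears on both sides and cancels. Collect the known terms of each column as K = Σ(ρt)_known − 3.373 × (depth of known layers): K_A = 93.5584 − 3.373×34.6 = −23.1474; K_B = 2.14643 − 3.373×(4.49 + 2.09) = −20.04791.
Balance: K_A = K_B − x×(3.373 − 2.888), so x = (K_B − K_A)/(3.373 − 2.888) = 3.09949/0.485 = 6.39 km.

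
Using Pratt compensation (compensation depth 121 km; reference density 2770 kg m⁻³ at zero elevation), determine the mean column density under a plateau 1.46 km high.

Pratt balance: ρ_ref D = ρ (D + h).
ρ = ρ_ref D/(D + h) = 2770 × 121 km/(121 km + 1.46 km) = 2740 kg m⁻³.

2740 kg m⁻³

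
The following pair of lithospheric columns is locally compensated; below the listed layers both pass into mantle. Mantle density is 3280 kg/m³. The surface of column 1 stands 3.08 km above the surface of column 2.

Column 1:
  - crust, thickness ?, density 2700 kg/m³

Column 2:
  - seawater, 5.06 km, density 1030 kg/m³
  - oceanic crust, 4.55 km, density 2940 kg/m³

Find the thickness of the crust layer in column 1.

Take the compensation level at the base of the deeper column (depth z_c below the surface of column 1) and equate Σ ρ_i t_i down to z_c; mantle fills any gap and the z_c terms cancel.
Column 1: x×2700 + (z_c − 0 − x)×3280
Column 2: 3.08×0 + 5.06×1030 + 4.55×2940 + (z_c − 3.08 − 9.61)×3280
The z_c×3280 term appears on both sides and cancels. Collect the known terms of each column as K = Σ(ρt)_known − 3280 × (depth of known layers): K_1 = 0 − 3280×0 = 0; K_2 = 18588.8 − 3280×(3.08 + 9.61) = −23034.4.
Balance: K_1 − x×(3280 − 2700) = K_2, so x = (K_1 − K_2)/(3280 − 2700) = 23034.4/580 = 39.7 km.

39.7 km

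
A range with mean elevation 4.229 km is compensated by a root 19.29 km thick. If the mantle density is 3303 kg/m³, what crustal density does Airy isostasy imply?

2710 kg/m³

ρ_c h = (ρ_m − ρ_c) r → ρ_c (h + r) = ρ_m r → ρ_c = ρ_m r / (h + r).
ρ_c = 3303 × 19.29 km / (4.229 km + 19.29 km) = 2710 kg/m³.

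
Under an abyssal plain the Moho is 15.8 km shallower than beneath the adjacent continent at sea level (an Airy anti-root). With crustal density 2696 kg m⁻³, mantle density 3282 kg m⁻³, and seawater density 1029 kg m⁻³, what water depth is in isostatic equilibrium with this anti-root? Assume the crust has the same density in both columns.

Replacing a thickness d of crust by seawater at the top must be balanced by replacing crust with mantle at the base: d (ρ_c − ρ_w) = a (ρ_m − ρ_c).
d = a (ρ_m − ρ_c)/(ρ_c − ρ_w) = 15.8 km × 586/1667 = 5.55 km.

5.55 km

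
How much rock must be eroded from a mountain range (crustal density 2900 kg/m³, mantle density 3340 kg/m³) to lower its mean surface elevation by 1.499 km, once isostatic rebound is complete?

11.4 km

Net drop Δ = e − u = e − e ρ_c/ρ_m = e (ρ_m − ρ_c)/ρ_m.
e = Δ ρ_m/(ρ_m − ρ_c) = 1.499 km × 3340/440 = 11.4 km.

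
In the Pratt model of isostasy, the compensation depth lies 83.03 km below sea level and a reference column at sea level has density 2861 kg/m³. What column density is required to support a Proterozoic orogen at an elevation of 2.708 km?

2770 kg/m³

Pratt balance: ρ_ref D = ρ (D + h).
ρ = ρ_ref D/(D + h) = 2861 × 83.03 km/(83.03 km + 2.708 km) = 2770 kg/m³.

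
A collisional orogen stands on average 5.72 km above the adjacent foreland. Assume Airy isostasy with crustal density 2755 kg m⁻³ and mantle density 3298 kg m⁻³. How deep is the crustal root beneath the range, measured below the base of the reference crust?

Balancing pressure at the compensation depth: the weight of the topography is balanced by the buoyancy of the root, ρ_c h = (ρ_m − ρ_c) r.
r = h · ρ_c / (ρ_m − ρ_c) = 5.72 km × 2755 / (3298 − 2755) = 29 km.

29 km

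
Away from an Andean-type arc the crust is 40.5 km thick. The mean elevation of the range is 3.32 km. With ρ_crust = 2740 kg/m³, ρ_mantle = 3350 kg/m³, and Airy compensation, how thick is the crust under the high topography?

Root depth r = h ρ_c / (ρ_m − ρ_c) = 3.32 km × 2740 / 610 = 14.91 km.
Total thickness = T + h + r = 40.5 km + 3.32 km + 14.91 km = 58.7 km.

58.7 km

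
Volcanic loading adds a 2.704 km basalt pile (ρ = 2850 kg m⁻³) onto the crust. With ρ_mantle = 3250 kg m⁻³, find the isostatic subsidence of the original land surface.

2.37 km

Subaerial loading: s = t ρ_load / ρ_m.
s = 2.704 km × 2850/3250 = 2.37 km.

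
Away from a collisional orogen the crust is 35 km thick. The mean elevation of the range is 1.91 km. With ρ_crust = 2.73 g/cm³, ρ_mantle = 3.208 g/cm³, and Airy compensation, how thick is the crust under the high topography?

Root depth r = h ρ_c / (ρ_m − ρ_c) = 1.91 km × 2.73 / 0.478 = 10.91 km.
Total thickness = T + h + r = 35 km + 1.91 km + 10.91 km = 47.8 km.

47.8 km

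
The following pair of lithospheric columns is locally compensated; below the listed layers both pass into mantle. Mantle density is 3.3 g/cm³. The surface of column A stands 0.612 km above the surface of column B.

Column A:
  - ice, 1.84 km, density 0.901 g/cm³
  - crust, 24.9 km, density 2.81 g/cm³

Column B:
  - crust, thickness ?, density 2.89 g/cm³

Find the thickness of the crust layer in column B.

35.6 km

Take the compensation level at the base of the deeper column (depth z_c below the surface of column A) and equate Σ ρ_i t_i down to z_c; mantle fills any gap and the z_c terms cancel.
Column A: 1.84×0.901 + 24.9×2.81 + (z_c − 26.74)×3.3
Column B: 0.612×0 + x×2.89 + (z_c − 0.612 − 0 − x)×3.3
The z_c×3.3 term appears on both sides and cancels. Collect the known terms of each column as K = Σ(ρt)_known − 3.3 × (depth of known layers): K_A = 71.62684 − 3.3×26.74 = −16.61516; K_B = 0 − 3.3×(0.612 + 0) = −2.0196.
Balance: K_A = K_B − x×(3.3 − 2.89), so x = (K_B − K_A)/(3.3 − 2.89) = 14.5956/0.41 = 35.6 km.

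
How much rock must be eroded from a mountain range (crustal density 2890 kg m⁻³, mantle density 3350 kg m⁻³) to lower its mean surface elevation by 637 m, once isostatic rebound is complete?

4640 m

Net drop Δ = e − u = e − e ρ_c/ρ_m = e (ρ_m − ρ_c)/ρ_m.
e = Δ ρ_m/(ρ_m − ρ_c) = 637 m × 3350/460 = 4640 m.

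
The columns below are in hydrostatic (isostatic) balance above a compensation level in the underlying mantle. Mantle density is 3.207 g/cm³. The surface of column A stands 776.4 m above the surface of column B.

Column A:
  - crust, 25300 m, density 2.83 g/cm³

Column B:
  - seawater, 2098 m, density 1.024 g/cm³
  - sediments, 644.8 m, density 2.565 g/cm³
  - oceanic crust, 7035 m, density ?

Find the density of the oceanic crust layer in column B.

2.91 g/cm³

Take the compensation level at the base of the deeper column (depth z_c below the surface of column A) and equate Σ ρ_i t_i down to z_c; mantle fills any gap and the z_c terms cancel.
Column A: 25300×2.83 + (z_c − 25300)×3.207
Column B: 776.4×0 + 2098×1.024 + 644.8×2.565 + 7035×ρ + (z_c − 776.4 − 9777.8)×3.207
The z_c×3.207 term appears on both sides and cancels. Collect the known terms of each column as K = Σ(ρt)_known − 3.207 × (depth of known layers): K_A = 71599 − 3.207×25300 = −9538.1; K_B = 3802.264 − 3.207×(776.4 + 9777.8) = −30045.0554.
Balance: K_A = K_B + 7035×ρ, so ρ = (K_A − K_B)/7035 = 20507/7035 = 2.91 g/cm³.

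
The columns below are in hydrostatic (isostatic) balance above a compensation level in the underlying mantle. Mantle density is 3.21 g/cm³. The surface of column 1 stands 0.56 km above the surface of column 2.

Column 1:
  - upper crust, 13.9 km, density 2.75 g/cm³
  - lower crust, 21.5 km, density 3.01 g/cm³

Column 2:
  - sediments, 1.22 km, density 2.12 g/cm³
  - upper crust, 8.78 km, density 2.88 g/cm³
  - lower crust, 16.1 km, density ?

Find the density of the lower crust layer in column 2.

Take the compensation level at the base of the deeper column (depth z_c below the surface of column 1) and equate Σ ρ_i t_i down to z_c; mantle fills any gap and the z_c terms cancel.
Column 1: 13.9×2.75 + 21.5×3.01 + (z_c − 35.4)×3.21
Column 2: 0.56×0 + 1.22×2.12 + 8.78×2.88 + 16.1×ρ + (z_c − 0.56 − 26.1)×3.21
The z_c×3.21 term appears on both sides and cancels. Collect the known terms of each column as K = Σ(ρt)_known − 3.21 × (depth of known layers): K_1 = 102.94 − 3.21×35.4 = −10.694; K_2 = 27.8728 − 3.21×(0.56 + 26.1) = −57.7058.
Balance: K_1 = K_2 + 16.1×ρ, so ρ = (K_1 − K_2)/16.1 = 47.0118/16.1 = 2.92 g/cm³.

2.92 g/cm³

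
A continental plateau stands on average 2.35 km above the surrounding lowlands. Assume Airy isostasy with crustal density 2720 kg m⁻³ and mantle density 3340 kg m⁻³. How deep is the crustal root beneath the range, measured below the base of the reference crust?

In Airy isostatic equilibrium: the weight of the topography is balanced by the buoyancy of the root, ρ_c h = (ρ_m − ρ_c) r.
r = h · ρ_c / (ρ_m − ρ_c) = 2.35 km × 2720 / (3340 − 2720) = 10.3 km.

10.3 km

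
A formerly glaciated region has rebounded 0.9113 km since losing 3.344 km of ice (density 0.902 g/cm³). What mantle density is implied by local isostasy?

ρ_m = ρ_ice t / u = 0.902 × 3.344 km/0.9113 km = 3.31 g/cm³.

3.31 g/cm³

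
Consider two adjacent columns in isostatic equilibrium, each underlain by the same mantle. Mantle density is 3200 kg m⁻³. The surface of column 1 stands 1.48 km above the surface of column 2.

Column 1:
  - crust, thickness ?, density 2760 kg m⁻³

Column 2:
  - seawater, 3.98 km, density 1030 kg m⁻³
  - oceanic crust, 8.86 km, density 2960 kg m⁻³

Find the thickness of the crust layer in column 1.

35.2 km

Take the compensation level at the base of the deeper column (depth z_c below the surface of column 1) and equate Σ ρ_i t_i down to z_c; mantle fills any gap and the z_c terms cancel.
Column 1: x×2760 + (z_c − 0 − x)×3200
Column 2: 1.48×0 + 3.98×1030 + 8.86×2960 + (z_c − 1.48 − 12.84)×3200
The z_c×3200 term appears on both sides and cancels. Collect the known terms of each column as K = Σ(ρt)_known − 3200 × (depth of known layers): K_1 = 0 − 3200×0 = 0; K_2 = 30325 − 3200×(1.48 + 12.84) = −15499.
Balance: K_1 − x×(3200 − 2760) = K_2, so x = (K_1 − K_2)/(3200 − 2760) = 15499/440 = 35.2 km.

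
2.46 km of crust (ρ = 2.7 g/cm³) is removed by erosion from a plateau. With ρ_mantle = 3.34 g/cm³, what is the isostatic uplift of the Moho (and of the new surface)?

Unloading: uplift u = e ρ_c/ρ_m = 2.46 km × 2.7/3.34 = 1.99 km.

1.99 km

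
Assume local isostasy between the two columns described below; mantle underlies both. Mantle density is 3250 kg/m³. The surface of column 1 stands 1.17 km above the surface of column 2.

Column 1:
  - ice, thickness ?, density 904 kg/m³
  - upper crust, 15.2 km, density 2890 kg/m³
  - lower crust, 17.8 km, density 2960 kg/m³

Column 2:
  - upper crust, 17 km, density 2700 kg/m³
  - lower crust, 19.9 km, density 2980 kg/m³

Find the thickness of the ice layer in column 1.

Take the compensation level at the base of the deeper column (depth z_c below the surface of column 1) and equate Σ ρ_i t_i down to z_c; mantle fills any gap and the z_c terms cancel.
Column 1: x×904 + 15.2×2890 + 17.8×2960 + (z_c − 33 − x)×3250
Column 2: 1.17×0 + 17×2700 + 19.9×2980 + (z_c − 1.17 − 36.9)×3250
The z_c×3250 term appears on both sides and cancels. Collect the known terms of each column as K = Σ(ρt)_known − 3250 × (depth of known layers): K_1 = 96616 − 3250×33 = −10634; K_2 = 105202 − 3250×(1.17 + 36.9) = −18525.5.
Balance: K_1 − x×(3250 − 904) = K_2, so x = (K_1 − K_2)/(3250 − 904) = 7891.5/2346 = 3.36 km.

3.36 km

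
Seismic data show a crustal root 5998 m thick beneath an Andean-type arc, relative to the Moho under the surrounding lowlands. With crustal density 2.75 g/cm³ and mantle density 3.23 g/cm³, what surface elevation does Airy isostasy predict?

By Archimedes' principle applied to the lithosphere: ρ_c h = (ρ_m − ρ_c) r.
h = r (ρ_m − ρ_c) / ρ_c = 5998 m × (3.23 − 2.75) / 2.75 = 1050 m.

1050 m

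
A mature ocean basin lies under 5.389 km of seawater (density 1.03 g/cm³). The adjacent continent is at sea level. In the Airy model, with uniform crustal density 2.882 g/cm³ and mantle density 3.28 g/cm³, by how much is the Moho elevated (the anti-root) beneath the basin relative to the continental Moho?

Balancing pressure at the compensation depth: replacing crust with seawater at the top is compensated by replacing crust with mantle at the base: d (ρ_c − ρ_w) = a (ρ_m − ρ_c).
a = d (ρ_c − ρ_w)/(ρ_m − ρ_c) = 5.389 km × 1.852/0.398 = 25.1 km.

25.1 km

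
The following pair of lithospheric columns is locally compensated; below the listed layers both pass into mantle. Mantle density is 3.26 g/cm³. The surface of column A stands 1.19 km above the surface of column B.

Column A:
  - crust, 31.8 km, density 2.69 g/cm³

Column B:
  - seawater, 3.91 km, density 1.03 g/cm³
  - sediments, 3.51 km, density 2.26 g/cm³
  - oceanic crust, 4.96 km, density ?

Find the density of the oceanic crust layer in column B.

Take the compensation level at the base of the deeper column (depth z_c below the surface of column A) and equate Σ ρ_i t_i down to z_c; mantle fills any gap and the z_c terms cancel.
Column A: 31.8×2.69 + (z_c − 31.8)×3.26
Column B: 1.19×0 + 3.91×1.03 + 3.51×2.26 + 4.96×ρ + (z_c − 1.19 − 12.38)×3.26
The z_c×3.26 term appears on both sides and cancels. Collect the known terms of each column as K = Σ(ρt)_known − 3.26 × (depth of known layers): K_A = 85.542 − 3.26×31.8 = −18.126; K_B = 11.9599 − 3.26×(1.19 + 12.38) = −32.2783.
Balance: K_A = K_B + 4.96×ρ, so ρ = (K_A − K_B)/4.96 = 14.1523/4.96 = 2.85 g/cm³.

2.85 g/cm³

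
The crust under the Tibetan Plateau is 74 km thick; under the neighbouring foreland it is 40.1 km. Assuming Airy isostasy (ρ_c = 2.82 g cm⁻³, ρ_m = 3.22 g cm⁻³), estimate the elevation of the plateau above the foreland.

4.21 km

Excess crust Δ = 74 km − 40.1 km = 33.9 km, split between elevation h and root r with h + r = Δ.
Airy balance ρ_c h = (ρ_m − ρ_c) r gives r = h ρ_c/(ρ_m − ρ_c), so h (1 + ρ_c/(ρ_m − ρ_c)) = Δ, i.e. h = Δ (ρ_m − ρ_c)/ρ_m.
h = 33.9 km × 0.4/3.22 = 4.21 km.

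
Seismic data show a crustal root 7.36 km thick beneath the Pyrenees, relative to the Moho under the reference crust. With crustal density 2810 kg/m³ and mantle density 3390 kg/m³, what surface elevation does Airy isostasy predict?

Balancing pressure at the compensation depth: ρ_c h = (ρ_m − ρ_c) r.
h = r (ρ_m − ρ_c) / ρ_c = 7.36 km × (3390 − 2810) / 2810 = 1.52 km.

1.52 km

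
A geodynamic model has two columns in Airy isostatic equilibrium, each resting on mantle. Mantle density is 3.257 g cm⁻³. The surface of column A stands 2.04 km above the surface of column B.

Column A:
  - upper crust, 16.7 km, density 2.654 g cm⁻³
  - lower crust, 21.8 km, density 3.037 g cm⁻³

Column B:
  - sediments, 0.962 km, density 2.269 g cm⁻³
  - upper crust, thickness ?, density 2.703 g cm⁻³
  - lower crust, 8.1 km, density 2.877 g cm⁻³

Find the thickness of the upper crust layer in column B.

7.57 km

Take the compensation level at the base of the deeper column (depth z_c below the surface of column A) and equate Σ ρ_i t_i down to z_c; mantle fills any gap and the z_c terms cancel.
Column A: 16.7×2.654 + 21.8×3.037 + (z_c − 38.5)×3.257
Column B: 2.04×0 + 0.962×2.269 + x×2.703 + 8.1×2.877 + (z_c − 2.04 − 9.062 − x)×3.257
The z_c×3.257 term appears on both sides and cancels. Collect the known terms of each column as K = Σ(ρt)_known − 3.257 × (depth of known layers): K_A = 110.5284 − 3.257×38.5 = −14.8661; K_B = 25.486478 − 3.257×(2.04 + 9.062) = −10.672736.
Balance: K_A = K_B − x×(3.257 − 2.703), so x = (K_B − K_A)/(3.257 − 2.703) = 4.19336/0.554 = 7.57 km.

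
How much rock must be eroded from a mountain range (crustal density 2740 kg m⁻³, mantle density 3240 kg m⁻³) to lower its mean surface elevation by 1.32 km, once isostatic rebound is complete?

Net drop Δ = e − u = e − e ρ_c/ρ_m = e (ρ_m − ρ_c)/ρ_m.
e = Δ ρ_m/(ρ_m − ρ_c) = 1.32 km × 3240/500 = 8.55 km.

8.55 km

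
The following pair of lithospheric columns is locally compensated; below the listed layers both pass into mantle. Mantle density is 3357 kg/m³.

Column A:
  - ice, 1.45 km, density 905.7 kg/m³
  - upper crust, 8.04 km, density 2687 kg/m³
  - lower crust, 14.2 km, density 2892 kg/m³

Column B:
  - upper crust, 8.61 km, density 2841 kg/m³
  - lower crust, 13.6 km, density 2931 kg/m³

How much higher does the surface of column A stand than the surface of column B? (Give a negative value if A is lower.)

For any compensation level in the mantle, the mantle terms cancel and isostasy reduces to e = (Σt_A − Σt_B) − (Σ(ρt)_A − Σ(ρt)_B) / ρ_m.
Σt_A = 23.69 km; Σt_B = 22.21 km; Σ(ρt)_A = 63983.145; Σ(ρt)_B = 64322.61 (in km·kg/m³).
e = (23.69 − 22.21) − (63983.145 − 64322.61) / 3357 = 1.58 km.

1.58 km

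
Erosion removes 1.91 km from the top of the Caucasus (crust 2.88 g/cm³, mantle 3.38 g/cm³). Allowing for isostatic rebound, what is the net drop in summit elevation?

0.283 km

Rebound u = e ρ_c/ρ_m = 1.91 km × 2.88/3.38 = 1.627 km.
Net surface drop = e − u = 1.91 km − 1.627 km = e (ρ_m − ρ_c)/ρ_m = 0.283 km.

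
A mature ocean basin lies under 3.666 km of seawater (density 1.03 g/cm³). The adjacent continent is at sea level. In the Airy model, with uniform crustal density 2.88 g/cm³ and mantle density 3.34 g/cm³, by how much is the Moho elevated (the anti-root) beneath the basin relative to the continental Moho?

Balancing pressure at the compensation depth: replacing crust with seawater at the top is compensated by replacing crust with mantle at the base: d (ρ_c − ρ_w) = a (ρ_m − ρ_c).
a = d (ρ_c − ρ_w)/(ρ_m − ρ_c) = 3.666 km × 1.85/0.46 = 14.7 km.

14.7 km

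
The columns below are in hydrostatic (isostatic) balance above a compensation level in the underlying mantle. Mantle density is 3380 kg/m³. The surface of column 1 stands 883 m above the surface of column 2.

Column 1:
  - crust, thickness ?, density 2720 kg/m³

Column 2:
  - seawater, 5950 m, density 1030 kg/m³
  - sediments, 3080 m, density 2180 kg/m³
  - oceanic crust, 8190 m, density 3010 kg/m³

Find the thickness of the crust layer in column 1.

35900 m

Take the compensation level at the base of the deeper column (depth z_c below the surface of column 1) and equate Σ ρ_i t_i down to z_c; mantle fills any gap and the z_c terms cancel.
Column 1: x×2720 + (z_c − 0 − x)×3380
Column 2: 883×0 + 5950×1030 + 3080×2180 + 8190×3010 + (z_c − 883 − 17220)×3380
The z_c×3380 term appears on both sides and cancels. Collect the known terms of each column as K = Σ(ρt)_known − 3380 × (depth of known layers): K_1 = 0 − 3380×0 = 0; K_2 = 37494800 − 3380×(883 + 17220) = −23693340.
Balance: K_1 − x×(3380 − 2720) = K_2, so x = (K_1 − K_2)/(3380 − 2720) = 23693300/660 = 35900 m.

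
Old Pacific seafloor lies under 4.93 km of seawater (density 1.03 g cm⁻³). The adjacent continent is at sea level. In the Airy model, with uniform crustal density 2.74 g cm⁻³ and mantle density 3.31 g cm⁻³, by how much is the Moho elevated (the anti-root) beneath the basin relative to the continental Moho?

14.8 km

Balancing pressure at the compensation depth: replacing crust with seawater at the top is compensated by replacing crust with mantle at the base: d (ρ_c − ρ_w) = a (ρ_m − ρ_c).
a = d (ρ_c − ρ_w)/(ρ_m − ρ_c) = 4.93 km × 1.71/0.57 = 14.8 km.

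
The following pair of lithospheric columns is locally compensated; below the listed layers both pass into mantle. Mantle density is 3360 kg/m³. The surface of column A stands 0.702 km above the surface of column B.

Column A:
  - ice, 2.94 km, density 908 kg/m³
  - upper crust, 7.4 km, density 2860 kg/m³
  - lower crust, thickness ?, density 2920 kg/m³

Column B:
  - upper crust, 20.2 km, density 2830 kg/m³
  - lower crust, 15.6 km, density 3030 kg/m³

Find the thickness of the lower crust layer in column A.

Take the compensation level at the base of the deeper column (depth z_c below the surface of column A) and equate Σ ρ_i t_i down to z_c; mantle fills any gap and the z_c terms cancel.
Column A: 2.94×908 + 7.4×2860 + x×2920 + (z_c − 10.34 − x)×3360
Column B: 0.702×0 + 20.2×2830 + 15.6×3030 + (z_c − 0.702 − 35.8)×3360
The z_c×3360 term appears on both sides and cancels. Collect the known terms of each column as K = Σ(ρt)_known − 3360 × (depth of known layers): K_A = 23833.52 − 3360×10.34 = −10908.88; K_B = 104434 − 3360×(0.702 + 35.8) = −18212.72.
Balance: K_A − x×(3360 − 2920) = K_B, so x = (K_A − K_B)/(3360 − 2920) = 7303.84/440 = 16.6 km.

16.6 km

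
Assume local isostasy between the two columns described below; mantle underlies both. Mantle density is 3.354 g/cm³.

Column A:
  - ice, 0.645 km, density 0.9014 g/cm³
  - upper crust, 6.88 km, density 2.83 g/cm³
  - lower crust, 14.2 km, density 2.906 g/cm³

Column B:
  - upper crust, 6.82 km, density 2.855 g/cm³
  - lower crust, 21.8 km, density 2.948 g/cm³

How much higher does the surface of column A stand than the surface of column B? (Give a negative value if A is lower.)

For any compensation level in the mantle, the mantle terms cancel and isostasy reduces to e = (Σt_A − Σt_B) − (Σ(ρt)_A − Σ(ρt)_B) / ρ_m.
Σt_A = 21.725 km; Σt_B = 28.62 km; Σ(ρt)_A = 61.317003; Σ(ρt)_B = 83.7375 (in km·g/cm³).
e = (21.725 − 28.62) − (61.317003 − 83.7375) / 3.354 = −0.21 km.

−0.21 km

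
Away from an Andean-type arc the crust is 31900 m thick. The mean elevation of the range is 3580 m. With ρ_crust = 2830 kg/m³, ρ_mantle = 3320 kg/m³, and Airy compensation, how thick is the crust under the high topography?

56200 m

Root depth r = h ρ_c / (ρ_m − ρ_c) = 3580 m × 2830 / 490 = 20680 m.
Total thickness = T + h + r = 31900 m + 3580 m + 20680 m = 56200 m.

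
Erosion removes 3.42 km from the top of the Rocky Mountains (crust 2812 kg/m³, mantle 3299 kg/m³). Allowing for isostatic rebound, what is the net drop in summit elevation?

Rebound u = e ρ_c/ρ_m = 3.42 km × 2812/3299 = 2.915 km.
Net surface drop = e − u = 3.42 km − 2.915 km = e (ρ_m − ρ_c)/ρ_m = 0.505 km.

0.505 km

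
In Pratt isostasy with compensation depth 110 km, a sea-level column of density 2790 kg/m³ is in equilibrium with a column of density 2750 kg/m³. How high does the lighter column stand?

ρ_ref D = ρ (D + h) → h = D (ρ_ref − ρ)/ρ.
h = 110 km × (2790 − 2750)/2750 = 1.6 km.

1.6 km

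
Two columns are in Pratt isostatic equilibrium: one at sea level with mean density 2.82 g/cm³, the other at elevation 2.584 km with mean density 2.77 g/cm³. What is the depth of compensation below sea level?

143 km

ρ_ref D = ρ (D + h) → D (ρ_ref − ρ) = ρ h.
D = ρ h/(ρ_ref − ρ) = 2.77 × 2.584 km/(2.82 − 2.77) = 143 km.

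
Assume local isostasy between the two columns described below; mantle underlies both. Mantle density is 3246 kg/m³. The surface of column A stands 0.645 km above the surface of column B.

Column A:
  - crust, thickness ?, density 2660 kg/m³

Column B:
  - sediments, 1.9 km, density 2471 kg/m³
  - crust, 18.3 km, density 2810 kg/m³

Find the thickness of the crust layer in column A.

19.7 km

Take the compensation level at the base of the deeper column (depth z_c below the surface of column A) and equate Σ ρ_i t_i down to z_c; mantle fills any gap and the z_c terms cancel.
Column A: x×2660 + (z_c − 0 − x)×3246
Column B: 0.645×0 + 1.9×2471 + 18.3×2810 + (z_c − 0.645 − 20.2)×3246
The z_c×3246 term appears on both sides and cancels. Collect the known terms of each column as K = Σ(ρt)_known − 3246 × (depth of known layers): K_A = 0 − 3246×0 = 0; K_B = 56117.9 − 3246×(0.645 + 20.2) = −11544.97.
Balance: K_A − x×(3246 − 2660) = K_B, so x = (K_A − K_B)/(3246 − 2660) = 11545/586 = 19.7 km.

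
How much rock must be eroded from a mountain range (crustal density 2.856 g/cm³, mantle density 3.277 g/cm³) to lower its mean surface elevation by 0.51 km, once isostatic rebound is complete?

3.97 km

Net drop Δ = e − u = e − e ρ_c/ρ_m = e (ρ_m − ρ_c)/ρ_m.
e = Δ ρ_m/(ρ_m − ρ_c) = 0.51 km × 3.277/0.421 = 3.97 km.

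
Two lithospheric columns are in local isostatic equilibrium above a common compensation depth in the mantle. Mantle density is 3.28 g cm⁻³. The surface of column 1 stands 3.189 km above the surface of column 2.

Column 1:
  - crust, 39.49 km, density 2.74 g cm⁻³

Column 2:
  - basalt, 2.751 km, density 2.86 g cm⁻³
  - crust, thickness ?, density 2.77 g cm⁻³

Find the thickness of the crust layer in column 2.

19 km

Take the compensation level at the base of the deeper column (depth z_c below the surface of column 1) and equate Σ ρ_i t_i down to z_c; mantle fills any gap and the z_c terms cancel.
Column 1: 39.49×2.74 + (z_c − 39.49)×3.28
Column 2: 3.189×0 + 2.751×2.86 + x×2.77 + (z_c − 3.189 − 2.751 − x)×3.28
The z_c×3.28 term appears on both sides and cancels. Collect the known terms of each column as K = Σ(ρt)_known − 3.28 × (depth of known layers): K_1 = 108.2026 − 3.28×39.49 = −21.3246; K_2 = 7.86786 − 3.28×(3.189 + 2.751) = −11.61534.
Balance: K_1 = K_2 − x×(3.28 − 2.77), so x = (K_2 − K_1)/(3.28 − 2.77) = 9.70926/0.51 = 19 km.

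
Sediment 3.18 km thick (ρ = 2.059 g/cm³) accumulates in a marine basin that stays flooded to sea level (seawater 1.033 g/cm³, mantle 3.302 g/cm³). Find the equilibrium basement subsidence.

1.44 km

Submarine loading: the sediment displaces seawater, and the subsidence is in turn flooded, so s (ρ_m − ρ_w) = t (ρ_sed − ρ_w).
s = 3.18 km × (2.059 − 1.033) / (3.302 − 1.033) = 1.44 km.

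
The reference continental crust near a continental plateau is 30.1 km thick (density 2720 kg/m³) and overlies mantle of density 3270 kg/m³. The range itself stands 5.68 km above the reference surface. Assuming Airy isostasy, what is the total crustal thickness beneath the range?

Root depth r = h ρ_c / (ρ_m − ρ_c) = 5.68 km × 2720 / 550 = 28.09 km.
Total thickness = T + h + r = 30.1 km + 5.68 km + 28.09 km = 63.9 km.

63.9 km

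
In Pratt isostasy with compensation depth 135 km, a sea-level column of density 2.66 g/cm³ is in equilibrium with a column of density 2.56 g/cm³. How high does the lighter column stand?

ρ_ref D = ρ (D + h) → h = D (ρ_ref − ρ)/ρ.
h = 135 km × (2.66 − 2.56)/2.56 = 5.27 km.

5.27 km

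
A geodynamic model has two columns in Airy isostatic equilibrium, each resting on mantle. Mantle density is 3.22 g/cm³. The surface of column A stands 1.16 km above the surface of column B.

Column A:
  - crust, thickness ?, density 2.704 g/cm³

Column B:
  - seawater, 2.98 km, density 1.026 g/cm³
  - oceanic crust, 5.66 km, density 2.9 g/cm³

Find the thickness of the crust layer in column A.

23.4 km

Take the compensation level at the base of the deeper column (depth z_c below the surface of column A) and equate Σ ρ_i t_i down to z_c; mantle fills any gap and the z_c terms cancel.
Column A: x×2.704 + (z_c − 0 − x)×3.22
Column B: 1.16×0 + 2.98×1.026 + 5.66×2.9 + (z_c − 1.16 − 8.64)×3.22
The z_c×3.22 term appears on both sides and cancels. Collect the known terms of each column as K = Σ(ρt)_known − 3.22 × (depth of known layers): K_A = 0 − 3.22×0 = 0; K_B = 19.47148 − 3.22×(1.16 + 8.64) = −12.08452.
Balance: K_A − x×(3.22 − 2.704) = K_B, so x = (K_A − K_B)/(3.22 − 2.704) = 12.0845/0.516 = 23.4 km.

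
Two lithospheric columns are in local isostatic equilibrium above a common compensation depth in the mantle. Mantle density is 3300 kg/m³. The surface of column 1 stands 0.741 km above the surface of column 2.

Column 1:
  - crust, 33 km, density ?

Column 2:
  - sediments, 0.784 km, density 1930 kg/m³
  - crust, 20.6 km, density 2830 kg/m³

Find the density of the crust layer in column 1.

Take the compensation level at the base of the deeper column (depth z_c below the surface of column 1) and equate Σ ρ_i t_i down to z_c; mantle fills any gap and the z_c terms cancel.
Column 1: 33×ρ + (z_c − 33)×3300
Column 2: 0.741×0 + 0.784×1930 + 20.6×2830 + (z_c − 0.741 − 21.384)×3300
The z_c×3300 term appears on both sides and cancels. Collect the known terms of each column as K = Σ(ρt)_known − 3300 × (depth of known layers): K_1 = 0 − 3300×33 = −108900; K_2 = 59811.12 − 3300×(0.741 + 21.384) = −13201.38.
Balance: K_1 + 33×ρ = K_2, so ρ = (K_2 − K_1)/33 = 95698.6/33 = 2900 kg/m³.

2900 kg/m³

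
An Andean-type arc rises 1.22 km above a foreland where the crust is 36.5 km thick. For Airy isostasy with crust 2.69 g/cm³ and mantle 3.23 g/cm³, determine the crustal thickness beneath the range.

Root depth r = h ρ_c / (ρ_m − ρ_c) = 1.22 km × 2.69 / 0.54 = 6.077 km.
Total thickness = T + h + r = 36.5 km + 1.22 km + 6.077 km = 43.8 km.

43.8 km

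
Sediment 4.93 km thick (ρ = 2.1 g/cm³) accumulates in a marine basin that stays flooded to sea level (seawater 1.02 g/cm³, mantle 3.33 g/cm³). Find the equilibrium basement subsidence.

2.3 km

Submarine loading: the sediment displaces seawater, and the subsidence is in turn flooded, so s (ρ_m − ρ_w) = t (ρ_sed − ρ_w).
s = 4.93 km × (2.1 − 1.02) / (3.33 − 1.02) = 2.3 km.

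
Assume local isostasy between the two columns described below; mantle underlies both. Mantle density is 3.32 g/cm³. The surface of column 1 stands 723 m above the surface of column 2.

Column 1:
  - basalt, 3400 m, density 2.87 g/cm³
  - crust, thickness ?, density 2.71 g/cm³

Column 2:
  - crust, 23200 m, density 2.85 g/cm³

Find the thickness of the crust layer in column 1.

Take the compensation level at the base of the deeper column (depth z_c below the surface of column 1) and equate Σ ρ_i t_i down to z_c; mantle fills any gap and the z_c terms cancel.
Column 1: 3400×2.87 + x×2.71 + (z_c − 3400 − x)×3.32
Column 2: 723×0 + 23200×2.85 + (z_c − 723 − 23200)×3.32
The z_c×3.32 term appears on both sides and cancels. Collect the known terms of each column as K = Σ(ρt)_known − 3.32 × (depth of known layers): K_1 = 9758 − 3.32×3400 = −1530; K_2 = 66120 − 3.32×(723 + 23200) = −13304.36.
Balance: K_1 − x×(3.32 − 2.71) = K_2, so x = (K_1 − K_2)/(3.32 − 2.71) = 11774.4/0.61 = 19300 m.

19300 m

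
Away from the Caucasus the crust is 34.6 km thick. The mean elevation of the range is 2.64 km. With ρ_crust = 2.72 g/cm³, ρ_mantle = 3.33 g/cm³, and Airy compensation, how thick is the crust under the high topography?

49 km

Root depth r = h ρ_c / (ρ_m − ρ_c) = 2.64 km × 2.72 / 0.61 = 11.77 km.
Total thickness = T + h + r = 34.6 km + 2.64 km + 11.77 km = 49 km.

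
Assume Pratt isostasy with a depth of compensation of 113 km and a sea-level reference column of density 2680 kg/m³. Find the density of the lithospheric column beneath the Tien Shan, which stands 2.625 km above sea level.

2620 kg/m³

Pratt balance: ρ_ref D = ρ (D + h).
ρ = ρ_ref D/(D + h) = 2680 × 113 km/(113 km + 2.625 km) = 2620 kg/m³.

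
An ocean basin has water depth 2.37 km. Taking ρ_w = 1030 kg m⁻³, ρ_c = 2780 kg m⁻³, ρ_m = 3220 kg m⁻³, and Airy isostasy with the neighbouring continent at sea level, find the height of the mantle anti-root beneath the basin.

9.43 km

Isostatic balance requires: replacing crust with seawater at the top is compensated by replacing crust with mantle at the base: d (ρ_c − ρ_w) = a (ρ_m − ρ_c).
a = d (ρ_c − ρ_w)/(ρ_m − ρ_c) = 2.37 km × 1750/440 = 9.43 km.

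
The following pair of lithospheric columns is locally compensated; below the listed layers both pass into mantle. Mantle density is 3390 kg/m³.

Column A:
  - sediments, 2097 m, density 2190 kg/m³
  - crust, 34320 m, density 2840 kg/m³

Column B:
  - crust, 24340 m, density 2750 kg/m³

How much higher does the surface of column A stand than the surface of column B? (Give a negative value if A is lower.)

1720 m

For any compensation level in the mantle, the mantle terms cancel and isostasy reduces to e = (Σt_A − Σt_B) − (Σ(ρt)_A − Σ(ρt)_B) / ρ_m.
Σt_A = 36417 m; Σt_B = 24340 m; Σ(ρt)_A = 102061230; Σ(ρt)_B = 66935000 (in m·kg/m³).
e = (36417 − 24340) − (102061230 − 66935000) / 3390 = 1720 m.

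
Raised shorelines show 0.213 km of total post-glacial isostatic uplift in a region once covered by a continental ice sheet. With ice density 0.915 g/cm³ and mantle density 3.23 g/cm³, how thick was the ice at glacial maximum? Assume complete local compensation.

0.752 km

u = t ρ_ice/ρ_m → t = u ρ_m/ρ_ice = 0.213 km × 3.23/0.915 = 0.752 km.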